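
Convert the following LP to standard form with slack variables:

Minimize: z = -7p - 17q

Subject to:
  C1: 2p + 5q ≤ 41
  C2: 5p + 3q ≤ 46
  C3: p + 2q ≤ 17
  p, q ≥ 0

min z = -7p - 17q

s.t.
  2p + 5q + s1 = 41
  5p + 3q + s2 = 46
  p + 2q + s3 = 17
  p, q, s1, s2, s3 ≥ 0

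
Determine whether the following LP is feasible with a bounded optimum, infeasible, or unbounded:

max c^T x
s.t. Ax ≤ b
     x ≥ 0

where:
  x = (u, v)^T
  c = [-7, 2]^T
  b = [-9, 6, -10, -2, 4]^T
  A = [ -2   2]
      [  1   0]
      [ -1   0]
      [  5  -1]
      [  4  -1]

Infeasible (no feasible solution exists)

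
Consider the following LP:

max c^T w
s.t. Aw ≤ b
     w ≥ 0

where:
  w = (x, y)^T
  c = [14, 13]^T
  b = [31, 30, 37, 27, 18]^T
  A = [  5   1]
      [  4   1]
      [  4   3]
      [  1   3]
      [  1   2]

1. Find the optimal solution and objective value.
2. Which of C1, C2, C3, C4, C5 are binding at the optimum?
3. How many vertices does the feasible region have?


1. x = 4, y = 7, z = 147
2. C3, C5
3. 5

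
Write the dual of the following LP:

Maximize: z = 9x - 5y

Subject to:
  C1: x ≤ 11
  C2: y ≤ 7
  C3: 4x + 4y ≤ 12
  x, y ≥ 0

Primal max cᵀx s.t. Ax ≤ b, x ≥ 0  →  Dual min bᵀy s.t. Aᵀy ≥ c, y ≥ 0.

Minimize: z = 11y1 + 7y2 + 12y3

Subject to:
  y1 + 4y3 ≥ 9
  y2 + 4y3 ≥ -5
  y1, y2, y3 ≥ 0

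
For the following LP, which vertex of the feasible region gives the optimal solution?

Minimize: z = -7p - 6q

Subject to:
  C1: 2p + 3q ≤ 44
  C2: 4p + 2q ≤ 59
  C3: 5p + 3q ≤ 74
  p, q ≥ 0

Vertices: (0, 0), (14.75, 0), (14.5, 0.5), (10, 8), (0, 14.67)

Evaluate the objective at each vertex of the feasible region:
  z(0, 0) = 0
  z(14.75, 0) = -103.2
  z(14.5, 0.5) = -104.5
  z(10, 8) = -118  ←
  z(0, 14.67) = -88
The minimum is at p = 10, q = 8.

(10, 8)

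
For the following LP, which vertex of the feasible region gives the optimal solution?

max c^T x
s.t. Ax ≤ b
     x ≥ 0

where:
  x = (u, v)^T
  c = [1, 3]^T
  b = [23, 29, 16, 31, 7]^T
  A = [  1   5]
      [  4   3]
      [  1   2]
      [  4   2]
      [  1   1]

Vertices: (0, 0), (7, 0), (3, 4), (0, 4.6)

Evaluate the objective at each vertex of the feasible region:
  z(0, 0) = 0
  z(7, 0) = 7
  z(3, 4) = 15  ←
  z(0, 4.6) = 13.8
The maximum is at u = 3, v = 4.

(3, 4)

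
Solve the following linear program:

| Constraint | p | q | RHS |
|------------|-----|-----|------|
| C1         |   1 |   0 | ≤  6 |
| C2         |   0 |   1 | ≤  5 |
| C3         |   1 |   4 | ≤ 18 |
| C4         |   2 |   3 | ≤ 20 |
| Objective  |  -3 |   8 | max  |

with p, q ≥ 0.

Evaluate the objective at each vertex of the feasible region:
  z(0, 0) = 0
  z(6, 0) = -18
  z(6, 2.667) = 3.333
  z(5.2, 3.2) = 10
  z(0, 4.5) = 36  ←
The maximum is at p = 0, q = 4.5.

p = 0, q = 4.5, z = 36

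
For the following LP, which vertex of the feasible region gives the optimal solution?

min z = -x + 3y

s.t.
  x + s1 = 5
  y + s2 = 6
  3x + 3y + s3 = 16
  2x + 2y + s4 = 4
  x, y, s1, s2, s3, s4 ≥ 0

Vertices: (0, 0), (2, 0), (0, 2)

Evaluate the objective at each vertex of the feasible region:
  z(0, 0) = 0
  z(2, 0) = -2  ←
  z(0, 2) = 6
The minimum is at x = 2, y = 0.

(2, 0)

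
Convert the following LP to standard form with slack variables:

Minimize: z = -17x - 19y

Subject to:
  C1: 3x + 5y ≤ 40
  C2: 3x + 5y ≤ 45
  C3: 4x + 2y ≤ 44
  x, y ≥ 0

min z = -17x - 19y

s.t.
  3x + 5y + s1 = 40
  3x + 5y + s2 = 45
  4x + 2y + s3 = 44
  x, y, s1, s2, s3 ≥ 0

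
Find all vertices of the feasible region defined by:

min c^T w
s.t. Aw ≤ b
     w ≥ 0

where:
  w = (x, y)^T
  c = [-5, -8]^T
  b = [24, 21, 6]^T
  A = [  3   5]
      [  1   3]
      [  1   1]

(0, 0), (6, 0), (3, 3), (0, 4.8)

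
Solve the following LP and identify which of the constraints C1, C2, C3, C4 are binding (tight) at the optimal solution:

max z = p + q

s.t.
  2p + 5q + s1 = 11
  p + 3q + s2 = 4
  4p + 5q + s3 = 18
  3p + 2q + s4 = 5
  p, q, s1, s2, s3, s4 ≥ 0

At p = 1, q = 1, compute slack b - a·x for each constraint:
  C1: 11 − 7 = 4  (slack)
  C2: 4 − 4 = 0  (binding)
  C3: 18 − 9 = 9  (slack)
  C4: 5 − 5 = 0  (binding)

Optimal: p = 1, q = 1
Binding: C2, C4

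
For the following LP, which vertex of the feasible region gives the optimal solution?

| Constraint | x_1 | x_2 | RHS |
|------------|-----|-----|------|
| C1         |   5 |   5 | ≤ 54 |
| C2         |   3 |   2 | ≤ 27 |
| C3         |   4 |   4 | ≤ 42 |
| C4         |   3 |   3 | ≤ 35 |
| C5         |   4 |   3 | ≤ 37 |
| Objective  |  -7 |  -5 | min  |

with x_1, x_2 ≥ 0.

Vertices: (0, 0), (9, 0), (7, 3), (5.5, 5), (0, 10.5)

Evaluate the objective at each vertex of the feasible region:
  z(0, 0) = 0
  z(9, 0) = -63
  z(7, 3) = -64  ←
  z(5.5, 5) = -63.5
  z(0, 10.5) = -52.5
The minimum is at x_1 = 7, x_2 = 3.

(7, 3)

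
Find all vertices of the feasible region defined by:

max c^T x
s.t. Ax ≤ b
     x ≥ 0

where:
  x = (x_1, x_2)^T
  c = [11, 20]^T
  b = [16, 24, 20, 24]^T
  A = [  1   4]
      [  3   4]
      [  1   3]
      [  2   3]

(0, 0), (8, 0), (4, 3), (0, 4)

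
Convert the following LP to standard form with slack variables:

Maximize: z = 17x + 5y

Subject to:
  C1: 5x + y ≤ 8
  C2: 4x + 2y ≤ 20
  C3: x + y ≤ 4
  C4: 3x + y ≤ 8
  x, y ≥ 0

max z = 17x + 5y

s.t.
  5x + y + s1 = 8
  4x + 2y + s2 = 20
  x + y + s3 = 4
  3x + y + s4 = 8
  x, y, s1, s2, s3, s4 ≥ 0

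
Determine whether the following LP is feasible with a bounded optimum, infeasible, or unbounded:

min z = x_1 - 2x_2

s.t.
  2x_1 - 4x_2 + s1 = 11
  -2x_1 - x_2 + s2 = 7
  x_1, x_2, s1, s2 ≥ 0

Unbounded (objective can decrease without bound)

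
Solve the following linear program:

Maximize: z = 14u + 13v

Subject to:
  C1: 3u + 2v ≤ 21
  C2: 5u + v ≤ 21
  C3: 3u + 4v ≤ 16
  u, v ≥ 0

Evaluate the objective at each vertex of the feasible region:
  z(0, 0) = 0
  z(4.2, 0) = 58.8
  z(4, 1) = 69  ←
  z(0, 4) = 52
The maximum is at u = 4, v = 1.

u = 4, v = 1, z = 69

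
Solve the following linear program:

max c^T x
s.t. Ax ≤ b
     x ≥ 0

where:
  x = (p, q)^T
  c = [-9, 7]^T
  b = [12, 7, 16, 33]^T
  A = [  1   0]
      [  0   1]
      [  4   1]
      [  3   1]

Evaluate the objective at each vertex of the feasible region:
  z(0, 0) = 0
  z(4, 0) = -36
  z(2.25, 7) = 28.75
  z(0, 7) = 49  ←
The maximum is at p = 0, q = 7.

p = 0, q = 7, z = 49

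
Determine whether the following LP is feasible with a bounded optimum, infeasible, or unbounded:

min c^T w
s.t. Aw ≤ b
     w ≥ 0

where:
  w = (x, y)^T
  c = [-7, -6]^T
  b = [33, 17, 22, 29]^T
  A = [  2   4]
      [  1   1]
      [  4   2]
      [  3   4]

Feasible with a bounded optimal solution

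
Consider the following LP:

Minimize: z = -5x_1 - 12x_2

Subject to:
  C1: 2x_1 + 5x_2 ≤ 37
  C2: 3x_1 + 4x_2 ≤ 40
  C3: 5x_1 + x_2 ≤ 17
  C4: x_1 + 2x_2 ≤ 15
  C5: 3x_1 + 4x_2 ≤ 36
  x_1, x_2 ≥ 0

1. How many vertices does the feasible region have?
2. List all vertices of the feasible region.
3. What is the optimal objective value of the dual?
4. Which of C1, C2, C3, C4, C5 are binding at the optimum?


1. 5
2. (0, 0), (3.4, 0), (2.111, 6.444), (1, 7), (0, 7.4)
3. -89
4. C1, C4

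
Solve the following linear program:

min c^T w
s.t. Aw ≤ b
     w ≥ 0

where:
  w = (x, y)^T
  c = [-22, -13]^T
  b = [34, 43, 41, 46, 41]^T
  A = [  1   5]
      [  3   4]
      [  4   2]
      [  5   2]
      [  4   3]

Evaluate the objective at each vertex of the feasible region:
  z(0, 0) = 0
  z(9.2, 0) = -202.4
  z(8, 3) = -215  ←
  z(6.059, 5.588) = -205.9
  z(0, 6.8) = -88.4
The minimum is at x = 8, y = 3.

x = 8, y = 3, z = -215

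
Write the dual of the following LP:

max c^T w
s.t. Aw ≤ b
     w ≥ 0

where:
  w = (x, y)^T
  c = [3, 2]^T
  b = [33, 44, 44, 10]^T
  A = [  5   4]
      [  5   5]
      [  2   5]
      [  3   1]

Primal max cᵀx s.t. Ax ≤ b, x ≥ 0  →  Dual min bᵀy s.t. Aᵀy ≥ c, y ≥ 0.

Minimize: z = 33y1 + 44y2 + 44y3 + 10y4

Subject to:
  5y1 + 5y2 + 2y3 + 3y4 ≥ 3
  4y1 + 5y2 + 5y3 + y4 ≥ 2
  y1, y2, y3, y4 ≥ 0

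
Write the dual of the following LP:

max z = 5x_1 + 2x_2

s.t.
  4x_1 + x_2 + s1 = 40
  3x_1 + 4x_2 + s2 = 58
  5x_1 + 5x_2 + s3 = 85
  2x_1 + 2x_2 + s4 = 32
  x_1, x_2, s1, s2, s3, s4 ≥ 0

Primal max cᵀx s.t. Ax ≤ b, x ≥ 0  →  Dual min bᵀy s.t. Aᵀy ≥ c, y ≥ 0.

Minimize: z = 40y1 + 58y2 + 85y3 + 32y4

Subject to:
  4y1 + 3y2 + 5y3 + 2y4 ≥ 5
  y1 + 4y2 + 5y3 + 2y4 ≥ 2
  y1, y2, y3, y4 ≥ 0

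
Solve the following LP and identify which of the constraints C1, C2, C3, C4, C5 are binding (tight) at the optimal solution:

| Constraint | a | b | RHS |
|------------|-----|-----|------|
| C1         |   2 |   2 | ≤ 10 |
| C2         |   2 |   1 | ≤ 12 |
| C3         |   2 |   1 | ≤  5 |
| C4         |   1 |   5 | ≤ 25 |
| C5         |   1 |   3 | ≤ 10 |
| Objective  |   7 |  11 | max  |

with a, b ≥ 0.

At a = 1, b = 3, compute slack b - a·x for each constraint:
  C1: 10 − 8 = 2  (slack)
  C2: 12 − 5 = 7  (slack)
  C3: 5 − 5 = 0  (binding)
  C4: 25 − 16 = 9  (slack)
  C5: 10 − 10 = 0  (binding)

Optimal: a = 1, b = 3
Binding: C3, C5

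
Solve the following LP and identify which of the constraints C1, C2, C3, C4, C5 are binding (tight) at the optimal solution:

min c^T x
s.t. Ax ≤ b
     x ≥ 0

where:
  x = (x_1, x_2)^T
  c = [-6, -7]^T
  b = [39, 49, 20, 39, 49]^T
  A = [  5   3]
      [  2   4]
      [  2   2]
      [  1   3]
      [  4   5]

At x_1 = 1, x_2 = 9, compute slack b - a·x for each constraint:
  C1: 39 − 32 = 7  (slack)
  C2: 49 − 38 = 11  (slack)
  C3: 20 − 20 = 0  (binding)
  C4: 39 − 28 = 11  (slack)
  C5: 49 − 49 = 0  (binding)

Optimal: x_1 = 1, x_2 = 9
Binding: C3, C5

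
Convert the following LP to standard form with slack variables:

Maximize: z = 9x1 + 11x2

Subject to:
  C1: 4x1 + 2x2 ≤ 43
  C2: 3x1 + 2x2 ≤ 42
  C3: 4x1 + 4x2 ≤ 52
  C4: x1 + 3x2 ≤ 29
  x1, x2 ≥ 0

max z = 9x1 + 11x2

s.t.
  4x1 + 2x2 + s1 = 43
  3x1 + 2x2 + s2 = 42
  4x1 + 4x2 + s3 = 52
  x1 + 3x2 + s4 = 29
  x1, x2, s1, s2, s3, s4 ≥ 0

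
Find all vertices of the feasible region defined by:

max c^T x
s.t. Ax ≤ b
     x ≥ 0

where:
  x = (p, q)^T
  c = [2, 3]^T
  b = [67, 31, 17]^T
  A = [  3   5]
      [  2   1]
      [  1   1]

(0, 0), (15.5, 0), (14, 3), (9, 8), (0, 13.4)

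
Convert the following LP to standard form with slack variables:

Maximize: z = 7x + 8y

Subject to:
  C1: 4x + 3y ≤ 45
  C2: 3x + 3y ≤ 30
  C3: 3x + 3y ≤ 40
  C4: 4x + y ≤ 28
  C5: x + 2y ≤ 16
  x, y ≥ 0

max z = 7x + 8y

s.t.
  4x + 3y + s1 = 45
  3x + 3y + s2 = 30
  3x + 3y + s3 = 40
  4x + y + s4 = 28
  x + 2y + s5 = 16
  x, y, s1, s2, s3, s4, s5 ≥ 0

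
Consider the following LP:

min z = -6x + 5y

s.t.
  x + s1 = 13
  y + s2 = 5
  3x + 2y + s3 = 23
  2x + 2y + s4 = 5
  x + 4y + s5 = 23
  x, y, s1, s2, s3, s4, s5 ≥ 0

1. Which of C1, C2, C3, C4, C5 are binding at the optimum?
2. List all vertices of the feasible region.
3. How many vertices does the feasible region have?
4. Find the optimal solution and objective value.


1. C4
2. (0, 0), (2.5, 0), (0, 2.5)
3. 3
4. x = 2.5, y = 0, z = -15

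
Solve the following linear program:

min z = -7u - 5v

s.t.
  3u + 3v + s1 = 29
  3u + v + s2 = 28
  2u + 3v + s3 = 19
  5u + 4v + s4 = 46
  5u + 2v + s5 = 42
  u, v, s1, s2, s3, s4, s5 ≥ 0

Evaluate the objective at each vertex of the feasible region:
  z(0, 0) = 0
  z(8.4, 0) = -58.8
  z(8, 1) = -61  ←
  z(0, 6.333) = -31.67
The minimum is at u = 8, v = 1.

u = 8, v = 1, z = -61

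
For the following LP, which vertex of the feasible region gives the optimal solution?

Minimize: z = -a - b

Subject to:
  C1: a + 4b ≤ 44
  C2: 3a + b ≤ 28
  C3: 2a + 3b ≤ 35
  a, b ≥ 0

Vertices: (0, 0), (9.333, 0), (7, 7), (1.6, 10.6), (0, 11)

Evaluate the objective at each vertex of the feasible region:
  z(0, 0) = 0
  z(9.333, 0) = -9.333
  z(7, 7) = -14  ←
  z(1.6, 10.6) = -12.2
  z(0, 11) = -11
The minimum is at a = 7, b = 7.

(7, 7)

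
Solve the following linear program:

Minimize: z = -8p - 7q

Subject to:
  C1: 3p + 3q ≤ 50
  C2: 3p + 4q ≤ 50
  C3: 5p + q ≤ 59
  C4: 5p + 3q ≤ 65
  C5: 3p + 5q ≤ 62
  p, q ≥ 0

Evaluate the objective at each vertex of the feasible region:
  z(0, 0) = 0
  z(11.8, 0) = -94.4
  z(11.2, 3) = -110.6
  z(10, 5) = -115  ←
  z(0.6667, 12) = -89.33
  z(0, 12.4) = -86.8
The minimum is at p = 10, q = 5.

p = 10, q = 5, z = -115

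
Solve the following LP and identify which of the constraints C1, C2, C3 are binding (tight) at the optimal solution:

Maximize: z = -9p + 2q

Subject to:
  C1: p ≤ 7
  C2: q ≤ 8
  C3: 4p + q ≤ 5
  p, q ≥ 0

At p = 0, q = 5, compute slack b - a·x for each constraint:
  C1: 7 − 0 = 7  (slack)
  C2: 8 − 5 = 3  (slack)
  C3: 5 − 5 = 0  (binding)

Optimal: p = 0, q = 5
Binding: C3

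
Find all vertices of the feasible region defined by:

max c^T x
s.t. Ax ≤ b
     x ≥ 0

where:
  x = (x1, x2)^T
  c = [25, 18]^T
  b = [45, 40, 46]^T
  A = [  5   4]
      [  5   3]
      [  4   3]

(0, 0), (8, 0), (5, 5), (0, 11.25)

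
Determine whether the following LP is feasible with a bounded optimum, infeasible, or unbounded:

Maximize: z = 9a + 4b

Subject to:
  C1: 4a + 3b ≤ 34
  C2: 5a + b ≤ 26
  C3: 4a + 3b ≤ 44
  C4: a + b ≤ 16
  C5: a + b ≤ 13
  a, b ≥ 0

Feasible with a bounded optimal solution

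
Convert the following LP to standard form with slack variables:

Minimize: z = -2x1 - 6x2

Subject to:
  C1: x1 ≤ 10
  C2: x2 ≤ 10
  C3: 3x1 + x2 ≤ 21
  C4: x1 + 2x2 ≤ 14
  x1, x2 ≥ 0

min z = -2x1 - 6x2

s.t.
  x1 + s1 = 10
  x2 + s2 = 10
  3x1 + x2 + s3 = 21
  x1 + 2x2 + s4 = 14
  x1, x2, s1, s2, s3, s4 ≥ 0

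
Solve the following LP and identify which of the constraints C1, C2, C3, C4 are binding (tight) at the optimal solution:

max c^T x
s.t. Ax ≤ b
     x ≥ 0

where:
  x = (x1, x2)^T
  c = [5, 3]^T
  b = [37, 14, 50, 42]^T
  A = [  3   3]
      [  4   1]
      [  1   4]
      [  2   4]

At x1 = 1, x2 = 10, compute slack b - a·x for each constraint:
  C1: 37 − 33 = 4  (slack)
  C2: 14 − 14 = 0  (binding)
  C3: 50 − 41 = 9  (slack)
  C4: 42 − 42 = 0  (binding)

Optimal: x1 = 1, x2 = 10
Binding: C2, C4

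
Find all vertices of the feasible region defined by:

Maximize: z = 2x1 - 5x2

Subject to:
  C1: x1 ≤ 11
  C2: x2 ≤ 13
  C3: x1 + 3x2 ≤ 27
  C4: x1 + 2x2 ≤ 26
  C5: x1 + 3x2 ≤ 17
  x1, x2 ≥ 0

(0, 0), (11, 0), (11, 2), (0, 5.667)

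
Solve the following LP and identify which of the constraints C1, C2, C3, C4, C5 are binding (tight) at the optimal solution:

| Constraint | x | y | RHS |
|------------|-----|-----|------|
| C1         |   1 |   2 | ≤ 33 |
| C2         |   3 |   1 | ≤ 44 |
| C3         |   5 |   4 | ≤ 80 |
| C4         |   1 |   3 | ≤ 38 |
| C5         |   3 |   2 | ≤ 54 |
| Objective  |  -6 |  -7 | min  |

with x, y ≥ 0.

At x = 8, y = 10, compute slack b - a·x for each constraint:
  C1: 33 − 28 = 5  (slack)
  C2: 44 − 34 = 10  (slack)
  C3: 80 − 80 = 0  (binding)
  C4: 38 − 38 = 0  (binding)
  C5: 54 − 44 = 10  (slack)

Optimal: x = 8, y = 10
Binding: C3, C4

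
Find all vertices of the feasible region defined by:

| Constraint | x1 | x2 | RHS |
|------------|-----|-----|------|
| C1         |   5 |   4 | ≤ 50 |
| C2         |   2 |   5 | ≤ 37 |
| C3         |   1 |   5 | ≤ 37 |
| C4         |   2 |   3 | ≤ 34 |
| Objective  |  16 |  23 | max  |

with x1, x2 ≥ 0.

(0, 0), (10, 0), (6, 5), (0, 7.4)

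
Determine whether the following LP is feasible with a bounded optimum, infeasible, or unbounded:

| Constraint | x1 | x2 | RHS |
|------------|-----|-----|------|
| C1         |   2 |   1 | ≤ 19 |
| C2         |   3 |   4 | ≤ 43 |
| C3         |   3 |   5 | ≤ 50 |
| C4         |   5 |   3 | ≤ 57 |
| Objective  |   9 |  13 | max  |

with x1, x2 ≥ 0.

Feasible with a bounded optimal solution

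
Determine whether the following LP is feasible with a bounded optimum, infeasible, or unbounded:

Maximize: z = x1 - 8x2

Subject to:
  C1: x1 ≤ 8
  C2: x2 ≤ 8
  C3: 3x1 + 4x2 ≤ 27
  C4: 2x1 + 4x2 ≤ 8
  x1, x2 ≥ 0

Feasible with a bounded optimal solution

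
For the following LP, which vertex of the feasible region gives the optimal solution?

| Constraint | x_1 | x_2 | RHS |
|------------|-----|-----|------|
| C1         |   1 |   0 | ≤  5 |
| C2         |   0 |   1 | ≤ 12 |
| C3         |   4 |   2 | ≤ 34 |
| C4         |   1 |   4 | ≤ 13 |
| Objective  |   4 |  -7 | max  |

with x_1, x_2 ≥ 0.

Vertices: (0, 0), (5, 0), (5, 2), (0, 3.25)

Evaluate the objective at each vertex of the feasible region:
  z(0, 0) = 0
  z(5, 0) = 20  ←
  z(5, 2) = 6
  z(0, 3.25) = -22.75
The maximum is at x_1 = 5, x_2 = 0.

(5, 0)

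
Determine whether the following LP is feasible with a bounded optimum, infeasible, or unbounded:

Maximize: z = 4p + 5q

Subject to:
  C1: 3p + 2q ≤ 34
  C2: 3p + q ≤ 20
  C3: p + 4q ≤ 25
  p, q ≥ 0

Feasible with a bounded optimal solution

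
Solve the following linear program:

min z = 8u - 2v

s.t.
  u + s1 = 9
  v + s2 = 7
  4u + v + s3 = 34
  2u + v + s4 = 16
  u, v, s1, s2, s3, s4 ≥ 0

Evaluate the objective at each vertex of the feasible region:
  z(0, 0) = 0
  z(8, 0) = 64
  z(4.5, 7) = 22
  z(0, 7) = -14  ←
The minimum is at u = 0, v = 7.

u = 0, v = 7, z = -14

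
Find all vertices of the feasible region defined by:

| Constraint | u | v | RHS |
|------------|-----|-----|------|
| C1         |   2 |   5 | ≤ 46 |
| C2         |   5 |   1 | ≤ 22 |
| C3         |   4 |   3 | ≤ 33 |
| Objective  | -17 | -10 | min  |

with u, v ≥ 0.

(0, 0), (4.4, 0), (3, 7), (1.929, 8.429), (0, 9.2)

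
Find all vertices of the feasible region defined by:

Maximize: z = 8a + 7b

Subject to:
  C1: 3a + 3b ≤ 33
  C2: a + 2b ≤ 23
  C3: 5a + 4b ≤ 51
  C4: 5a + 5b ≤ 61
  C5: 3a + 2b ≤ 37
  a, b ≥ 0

(0, 0), (10.2, 0), (7, 4), (0, 11)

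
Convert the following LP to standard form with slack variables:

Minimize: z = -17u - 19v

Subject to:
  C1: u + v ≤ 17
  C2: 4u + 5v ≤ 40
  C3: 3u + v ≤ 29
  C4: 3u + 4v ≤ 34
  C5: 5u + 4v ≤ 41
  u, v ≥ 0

min z = -17u - 19v

s.t.
  u + v + s1 = 17
  4u + 5v + s2 = 40
  3u + v + s3 = 29
  3u + 4v + s4 = 34
  5u + 4v + s5 = 41
  u, v, s1, s2, s3, s4, s5 ≥ 0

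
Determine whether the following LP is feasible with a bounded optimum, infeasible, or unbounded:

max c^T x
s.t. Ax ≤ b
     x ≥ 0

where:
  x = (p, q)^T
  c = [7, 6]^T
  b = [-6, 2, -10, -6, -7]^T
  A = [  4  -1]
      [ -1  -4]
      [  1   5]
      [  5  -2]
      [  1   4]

Infeasible (no feasible solution exists)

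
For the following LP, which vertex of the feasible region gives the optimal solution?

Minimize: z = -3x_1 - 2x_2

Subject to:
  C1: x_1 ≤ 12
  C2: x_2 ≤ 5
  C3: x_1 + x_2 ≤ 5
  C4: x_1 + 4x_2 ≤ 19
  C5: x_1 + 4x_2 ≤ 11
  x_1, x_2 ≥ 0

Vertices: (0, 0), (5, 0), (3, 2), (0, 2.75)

Evaluate the objective at each vertex of the feasible region:
  z(0, 0) = 0
  z(5, 0) = -15  ←
  z(3, 2) = -13
  z(0, 2.75) = -5.5
The minimum is at x_1 = 5, x_2 = 0.

(5, 0)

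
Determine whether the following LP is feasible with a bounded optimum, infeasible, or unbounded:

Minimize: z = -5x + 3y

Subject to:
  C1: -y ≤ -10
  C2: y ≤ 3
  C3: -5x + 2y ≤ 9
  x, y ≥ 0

Infeasible (no feasible solution exists)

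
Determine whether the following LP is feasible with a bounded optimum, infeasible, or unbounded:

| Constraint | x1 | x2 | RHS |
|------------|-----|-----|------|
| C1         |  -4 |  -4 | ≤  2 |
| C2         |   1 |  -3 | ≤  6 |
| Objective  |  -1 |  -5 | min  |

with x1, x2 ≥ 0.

Unbounded (objective can decrease without bound)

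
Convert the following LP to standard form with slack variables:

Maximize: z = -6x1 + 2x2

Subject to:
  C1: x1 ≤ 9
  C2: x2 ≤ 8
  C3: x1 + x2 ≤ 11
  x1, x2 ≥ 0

max z = -6x1 + 2x2

s.t.
  x1 + s1 = 9
  x2 + s2 = 8
  x1 + x2 + s3 = 11
  x1, x2, s1, s2, s3 ≥ 0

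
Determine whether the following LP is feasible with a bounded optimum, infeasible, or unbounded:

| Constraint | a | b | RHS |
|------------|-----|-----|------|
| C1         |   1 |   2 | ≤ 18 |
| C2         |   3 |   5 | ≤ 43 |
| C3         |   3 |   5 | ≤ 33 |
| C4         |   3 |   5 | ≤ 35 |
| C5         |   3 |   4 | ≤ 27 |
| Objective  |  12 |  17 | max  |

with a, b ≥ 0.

Feasible with a bounded optimal solution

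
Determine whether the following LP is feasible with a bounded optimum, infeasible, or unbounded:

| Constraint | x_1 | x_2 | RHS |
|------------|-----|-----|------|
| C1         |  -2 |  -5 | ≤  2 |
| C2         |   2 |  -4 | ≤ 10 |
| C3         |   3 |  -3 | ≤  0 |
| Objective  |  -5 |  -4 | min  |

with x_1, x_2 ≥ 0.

Unbounded (objective can decrease without bound)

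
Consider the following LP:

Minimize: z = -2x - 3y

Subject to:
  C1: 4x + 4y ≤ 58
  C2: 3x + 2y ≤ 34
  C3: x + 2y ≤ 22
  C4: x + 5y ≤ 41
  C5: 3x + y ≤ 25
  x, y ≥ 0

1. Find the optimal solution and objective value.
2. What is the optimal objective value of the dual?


1. x = 6, y = 7, z = -33
2. -33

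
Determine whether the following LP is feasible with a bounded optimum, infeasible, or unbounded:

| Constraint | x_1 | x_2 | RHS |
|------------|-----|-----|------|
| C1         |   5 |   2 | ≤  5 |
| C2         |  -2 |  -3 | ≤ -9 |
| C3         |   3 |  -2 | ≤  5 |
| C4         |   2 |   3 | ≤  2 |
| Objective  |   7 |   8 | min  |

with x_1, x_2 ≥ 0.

Infeasible (no feasible solution exists)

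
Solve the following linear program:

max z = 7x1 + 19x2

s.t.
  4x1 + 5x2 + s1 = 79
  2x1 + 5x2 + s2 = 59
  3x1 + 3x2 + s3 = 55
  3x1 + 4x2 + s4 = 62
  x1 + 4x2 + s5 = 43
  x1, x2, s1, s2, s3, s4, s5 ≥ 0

Evaluate the objective at each vertex of the feasible region:
  z(0, 0) = 0
  z(18.33, 0) = 128.3
  z(12.67, 5.667) = 196.3
  z(10, 7.8) = 218.2
  z(7, 9) = 220  ←
  z(0, 10.75) = 204.2
The maximum is at x1 = 7, x2 = 9.

x1 = 7, x2 = 9, z = 220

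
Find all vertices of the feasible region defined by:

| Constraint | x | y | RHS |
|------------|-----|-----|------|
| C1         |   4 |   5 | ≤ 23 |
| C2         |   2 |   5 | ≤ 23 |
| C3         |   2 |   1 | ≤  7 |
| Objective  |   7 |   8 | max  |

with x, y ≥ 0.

(0, 0), (3.5, 0), (2, 3), (0, 4.6)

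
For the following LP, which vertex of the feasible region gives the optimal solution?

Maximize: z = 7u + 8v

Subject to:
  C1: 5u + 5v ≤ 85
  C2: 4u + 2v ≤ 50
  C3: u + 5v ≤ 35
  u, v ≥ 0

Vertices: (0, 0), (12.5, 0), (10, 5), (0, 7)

Evaluate the objective at each vertex of the feasible region:
  z(0, 0) = 0
  z(12.5, 0) = 87.5
  z(10, 5) = 110  ←
  z(0, 7) = 56
The maximum is at u = 10, v = 5.

(10, 5)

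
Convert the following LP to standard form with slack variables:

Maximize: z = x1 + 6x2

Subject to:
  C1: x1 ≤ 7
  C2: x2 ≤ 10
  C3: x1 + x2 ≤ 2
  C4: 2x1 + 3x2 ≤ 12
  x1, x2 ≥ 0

max z = x1 + 6x2

s.t.
  x1 + s1 = 7
  x2 + s2 = 10
  x1 + x2 + s3 = 2
  2x1 + 3x2 + s4 = 12
  x1, x2, s1, s2, s3, s4 ≥ 0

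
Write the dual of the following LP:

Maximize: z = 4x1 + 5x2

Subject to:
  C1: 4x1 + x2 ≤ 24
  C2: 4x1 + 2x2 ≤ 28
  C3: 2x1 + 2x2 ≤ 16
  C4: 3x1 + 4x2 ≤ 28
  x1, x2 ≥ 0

Primal max cᵀx s.t. Ax ≤ b, x ≥ 0  →  Dual min bᵀy s.t. Aᵀy ≥ c, y ≥ 0.

Minimize: z = 24y1 + 28y2 + 16y3 + 28y4

Subject to:
  4y1 + 4y2 + 2y3 + 3y4 ≥ 4
  y1 + 2y2 + 2y3 + 4y4 ≥ 5
  y1, y2, y3, y4 ≥ 0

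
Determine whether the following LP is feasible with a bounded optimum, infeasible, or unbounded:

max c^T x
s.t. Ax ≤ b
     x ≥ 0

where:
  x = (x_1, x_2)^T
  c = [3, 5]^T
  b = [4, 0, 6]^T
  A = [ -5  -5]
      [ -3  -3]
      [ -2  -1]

Unbounded (objective can increase without bound)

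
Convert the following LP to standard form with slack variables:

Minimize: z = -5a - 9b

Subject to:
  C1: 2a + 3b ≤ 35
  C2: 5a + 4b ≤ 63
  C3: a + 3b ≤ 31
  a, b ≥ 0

min z = -5a - 9b

s.t.
  2a + 3b + s1 = 35
  5a + 4b + s2 = 63
  a + 3b + s3 = 31
  a, b, s1, s2, s3 ≥ 0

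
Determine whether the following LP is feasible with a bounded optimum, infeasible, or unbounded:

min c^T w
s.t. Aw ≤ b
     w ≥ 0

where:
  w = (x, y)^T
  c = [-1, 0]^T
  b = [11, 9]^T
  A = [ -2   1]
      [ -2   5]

Unbounded (objective can decrease without bound)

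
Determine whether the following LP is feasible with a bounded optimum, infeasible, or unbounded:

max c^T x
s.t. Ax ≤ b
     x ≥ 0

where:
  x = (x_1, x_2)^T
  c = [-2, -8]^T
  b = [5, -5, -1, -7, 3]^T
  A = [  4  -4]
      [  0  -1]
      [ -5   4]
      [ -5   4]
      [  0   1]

Infeasible (no feasible solution exists)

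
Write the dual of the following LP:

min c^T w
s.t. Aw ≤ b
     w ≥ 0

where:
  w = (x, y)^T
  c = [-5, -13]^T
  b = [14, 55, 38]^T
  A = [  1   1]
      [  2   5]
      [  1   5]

Primal min cᵀx s.t. Ax ≤ b, x ≥ 0  →  Dual max −bᵀy s.t. Aᵀy ≥ −c, y ≥ 0.

Maximize: z = -14y1 - 55y2 - 38y3

Subject to:
  y1 + 2y2 + y3 ≥ 5
  y1 + 5y2 + 5y3 ≥ 13
  y1, y2, y3 ≥ 0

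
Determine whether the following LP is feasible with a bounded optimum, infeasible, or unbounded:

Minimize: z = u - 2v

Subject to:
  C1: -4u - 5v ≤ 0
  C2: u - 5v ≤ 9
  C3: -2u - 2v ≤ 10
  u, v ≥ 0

Unbounded (objective can decrease without bound)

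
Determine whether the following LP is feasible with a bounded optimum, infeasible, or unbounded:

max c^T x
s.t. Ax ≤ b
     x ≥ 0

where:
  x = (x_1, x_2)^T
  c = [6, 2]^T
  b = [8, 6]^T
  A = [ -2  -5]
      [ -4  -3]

Unbounded (objective can increase without bound)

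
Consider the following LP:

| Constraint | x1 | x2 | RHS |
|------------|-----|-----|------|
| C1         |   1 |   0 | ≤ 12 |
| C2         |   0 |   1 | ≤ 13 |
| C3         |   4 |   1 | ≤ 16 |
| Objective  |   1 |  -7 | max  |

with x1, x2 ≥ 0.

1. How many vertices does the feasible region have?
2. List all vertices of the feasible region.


1. 4
2. (0, 0), (4, 0), (0.75, 13), (0, 13)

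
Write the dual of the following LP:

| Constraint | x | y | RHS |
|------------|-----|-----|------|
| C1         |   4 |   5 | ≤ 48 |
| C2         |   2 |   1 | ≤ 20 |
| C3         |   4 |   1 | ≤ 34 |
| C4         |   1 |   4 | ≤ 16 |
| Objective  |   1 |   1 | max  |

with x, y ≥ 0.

Primal max cᵀx s.t. Ax ≤ b, x ≥ 0  →  Dual min bᵀy s.t. Aᵀy ≥ c, y ≥ 0.

Minimize: z = 48y1 + 20y2 + 34y3 + 16y4

Subject to:
  4y1 + 2y2 + 4y3 + y4 ≥ 1
  5y1 + y2 + y3 + 4y4 ≥ 1
  y1, y2, y3, y4 ≥ 0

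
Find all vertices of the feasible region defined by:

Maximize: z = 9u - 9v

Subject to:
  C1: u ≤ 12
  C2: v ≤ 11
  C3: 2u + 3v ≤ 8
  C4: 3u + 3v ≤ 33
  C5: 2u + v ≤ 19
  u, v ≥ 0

(0, 0), (4, 0), (0, 2.667)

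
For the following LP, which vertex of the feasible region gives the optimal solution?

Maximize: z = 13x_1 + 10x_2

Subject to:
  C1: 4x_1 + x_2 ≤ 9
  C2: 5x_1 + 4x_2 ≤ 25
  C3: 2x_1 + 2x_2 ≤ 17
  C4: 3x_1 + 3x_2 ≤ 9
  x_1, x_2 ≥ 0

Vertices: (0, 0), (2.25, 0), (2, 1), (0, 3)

Evaluate the objective at each vertex of the feasible region:
  z(0, 0) = 0
  z(2.25, 0) = 29.25
  z(2, 1) = 36  ←
  z(0, 3) = 30
The maximum is at x_1 = 2, x_2 = 1.

(2, 1)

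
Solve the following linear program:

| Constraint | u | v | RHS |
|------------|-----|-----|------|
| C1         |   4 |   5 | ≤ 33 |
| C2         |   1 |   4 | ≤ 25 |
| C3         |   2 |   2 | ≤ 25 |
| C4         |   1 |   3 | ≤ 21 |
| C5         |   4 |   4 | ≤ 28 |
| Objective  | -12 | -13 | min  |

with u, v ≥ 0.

Evaluate the objective at each vertex of the feasible region:
  z(0, 0) = 0
  z(7, 0) = -84
  z(2, 5) = -89  ←
  z(0.6364, 6.091) = -86.82
  z(0, 6.25) = -81.25
The minimum is at u = 2, v = 5.

u = 2, v = 5, z = -89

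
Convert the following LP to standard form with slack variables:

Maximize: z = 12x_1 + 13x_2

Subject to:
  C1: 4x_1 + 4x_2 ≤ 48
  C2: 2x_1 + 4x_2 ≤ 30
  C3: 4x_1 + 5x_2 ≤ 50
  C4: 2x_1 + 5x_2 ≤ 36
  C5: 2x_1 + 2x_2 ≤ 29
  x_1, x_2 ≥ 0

max z = 12x_1 + 13x_2

s.t.
  4x_1 + 4x_2 + s1 = 48
  2x_1 + 4x_2 + s2 = 30
  4x_1 + 5x_2 + s3 = 50
  2x_1 + 5x_2 + s4 = 36
  2x_1 + 2x_2 + s5 = 29
  x_1, x_2, s1, s2, s3, s4, s5 ≥ 0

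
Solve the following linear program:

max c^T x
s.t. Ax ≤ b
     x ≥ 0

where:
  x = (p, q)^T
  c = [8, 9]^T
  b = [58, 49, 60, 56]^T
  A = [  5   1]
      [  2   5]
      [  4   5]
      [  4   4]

Evaluate the objective at each vertex of the feasible region:
  z(0, 0) = 0
  z(11.6, 0) = 92.8
  z(11, 3) = 115
  z(10, 4) = 116  ←
  z(5.5, 7.6) = 112.4
  z(0, 9.8) = 88.2
The maximum is at p = 10, q = 4.

p = 10, q = 4, z = 116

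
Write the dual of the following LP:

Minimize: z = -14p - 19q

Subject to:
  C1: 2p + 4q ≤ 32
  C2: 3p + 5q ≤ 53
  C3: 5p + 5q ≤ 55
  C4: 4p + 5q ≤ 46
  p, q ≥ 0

Primal min cᵀx s.t. Ax ≤ b, x ≥ 0  →  Dual max −bᵀy s.t. Aᵀy ≥ −c, y ≥ 0.

Maximize: z = -32y1 - 53y2 - 55y3 - 46y4

Subject to:
  2y1 + 3y2 + 5y3 + 4y4 ≥ 14
  4y1 + 5y2 + 5y3 + 5y4 ≥ 19
  y1, y2, y3, y4 ≥ 0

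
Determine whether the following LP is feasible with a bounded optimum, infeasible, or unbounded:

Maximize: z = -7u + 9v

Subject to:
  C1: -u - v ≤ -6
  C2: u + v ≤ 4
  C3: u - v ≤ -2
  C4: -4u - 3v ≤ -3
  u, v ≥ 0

Infeasible (no feasible solution exists)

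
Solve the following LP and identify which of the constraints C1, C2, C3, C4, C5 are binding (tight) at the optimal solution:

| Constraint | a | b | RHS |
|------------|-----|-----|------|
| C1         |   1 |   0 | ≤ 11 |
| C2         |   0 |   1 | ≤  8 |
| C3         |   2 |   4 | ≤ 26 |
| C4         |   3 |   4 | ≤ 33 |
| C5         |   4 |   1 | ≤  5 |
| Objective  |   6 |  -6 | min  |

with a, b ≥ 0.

At a = 0, b = 5, compute slack b - a·x for each constraint:
  C1: 11 − 0 = 11  (slack)
  C2: 8 − 5 = 3  (slack)
  C3: 26 − 20 = 6  (slack)
  C4: 33 − 20 = 13  (slack)
  C5: 5 − 5 = 0  (binding)

Optimal: a = 0, b = 5
Binding: C5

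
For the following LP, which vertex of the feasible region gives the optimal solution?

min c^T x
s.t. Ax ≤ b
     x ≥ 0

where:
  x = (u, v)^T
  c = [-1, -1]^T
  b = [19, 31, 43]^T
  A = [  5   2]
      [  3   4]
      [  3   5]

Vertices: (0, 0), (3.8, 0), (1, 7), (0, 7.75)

Evaluate the objective at each vertex of the feasible region:
  z(0, 0) = 0
  z(3.8, 0) = -3.8
  z(1, 7) = -8  ←
  z(0, 7.75) = -7.75
The minimum is at u = 1, v = 7.

(1, 7)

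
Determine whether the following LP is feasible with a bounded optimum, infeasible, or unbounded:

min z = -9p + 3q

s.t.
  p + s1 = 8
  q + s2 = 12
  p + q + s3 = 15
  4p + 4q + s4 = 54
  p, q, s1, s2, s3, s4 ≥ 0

Feasible with a bounded optimal solution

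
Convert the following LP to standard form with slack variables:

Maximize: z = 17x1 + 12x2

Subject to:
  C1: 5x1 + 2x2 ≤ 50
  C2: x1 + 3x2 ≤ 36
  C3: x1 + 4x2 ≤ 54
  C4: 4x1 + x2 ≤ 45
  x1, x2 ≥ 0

max z = 17x1 + 12x2

s.t.
  5x1 + 2x2 + s1 = 50
  x1 + 3x2 + s2 = 36
  x1 + 4x2 + s3 = 54
  4x1 + x2 + s4 = 45
  x1, x2, s1, s2, s3, s4 ≥ 0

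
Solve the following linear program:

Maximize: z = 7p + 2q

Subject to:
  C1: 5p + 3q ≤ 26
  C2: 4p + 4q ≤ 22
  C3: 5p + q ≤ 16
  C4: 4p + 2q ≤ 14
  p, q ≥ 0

Evaluate the objective at each vertex of the feasible region:
  z(0, 0) = 0
  z(3.2, 0) = 22.4
  z(3, 1) = 23  ←
  z(1.5, 4) = 18.5
  z(0, 5.5) = 11
The maximum is at p = 3, q = 1.

p = 3, q = 1, z = 23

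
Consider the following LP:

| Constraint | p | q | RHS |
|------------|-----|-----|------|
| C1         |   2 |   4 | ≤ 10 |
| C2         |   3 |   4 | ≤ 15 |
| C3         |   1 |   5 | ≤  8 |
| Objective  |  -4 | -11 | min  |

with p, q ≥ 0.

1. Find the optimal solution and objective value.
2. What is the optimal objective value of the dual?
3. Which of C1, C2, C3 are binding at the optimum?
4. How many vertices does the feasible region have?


1. p = 3, q = 1, z = -23
2. -23
3. C1, C3
4. 4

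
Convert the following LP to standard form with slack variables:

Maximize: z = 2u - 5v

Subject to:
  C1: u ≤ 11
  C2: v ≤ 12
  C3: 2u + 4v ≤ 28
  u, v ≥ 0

max z = 2u - 5v

s.t.
  u + s1 = 11
  v + s2 = 12
  2u + 4v + s3 = 28
  u, v, s1, s2, s3 ≥ 0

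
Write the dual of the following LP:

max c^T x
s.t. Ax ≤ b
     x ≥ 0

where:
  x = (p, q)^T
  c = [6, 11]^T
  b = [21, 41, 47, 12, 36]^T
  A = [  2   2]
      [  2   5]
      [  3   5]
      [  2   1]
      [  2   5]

Primal max cᵀx s.t. Ax ≤ b, x ≥ 0  →  Dual min bᵀy s.t. Aᵀy ≥ c, y ≥ 0.

Minimize: z = 21y1 + 41y2 + 47y3 + 12y4 + 36y5

Subject to:
  2y1 + 2y2 + 3y3 + 2y4 + 2y5 ≥ 6
  2y1 + 5y2 + 5y3 + y4 + 5y5 ≥ 11
  y1, y2, y3, y4, y5 ≥ 0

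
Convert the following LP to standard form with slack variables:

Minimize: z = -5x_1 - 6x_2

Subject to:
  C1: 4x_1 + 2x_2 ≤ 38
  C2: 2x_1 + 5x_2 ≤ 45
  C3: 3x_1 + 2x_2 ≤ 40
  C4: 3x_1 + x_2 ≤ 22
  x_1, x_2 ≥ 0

min z = -5x_1 - 6x_2

s.t.
  4x_1 + 2x_2 + s1 = 38
  2x_1 + 5x_2 + s2 = 45
  3x_1 + 2x_2 + s3 = 40
  3x_1 + x_2 + s4 = 22
  x_1, x_2, s1, s2, s3, s4 ≥ 0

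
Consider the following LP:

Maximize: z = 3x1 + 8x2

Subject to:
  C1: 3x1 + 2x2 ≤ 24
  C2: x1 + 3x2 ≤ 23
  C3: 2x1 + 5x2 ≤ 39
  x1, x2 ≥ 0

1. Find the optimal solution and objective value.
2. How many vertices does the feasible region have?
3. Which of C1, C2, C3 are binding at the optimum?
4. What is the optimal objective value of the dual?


1. x1 = 2, x2 = 7, z = 62
2. 5
3. C2, C3
4. 62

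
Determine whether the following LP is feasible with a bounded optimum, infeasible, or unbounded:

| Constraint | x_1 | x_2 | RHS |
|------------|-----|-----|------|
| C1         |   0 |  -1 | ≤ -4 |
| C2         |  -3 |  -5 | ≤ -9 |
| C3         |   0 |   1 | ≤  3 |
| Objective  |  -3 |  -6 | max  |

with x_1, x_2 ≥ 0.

Infeasible (no feasible solution exists)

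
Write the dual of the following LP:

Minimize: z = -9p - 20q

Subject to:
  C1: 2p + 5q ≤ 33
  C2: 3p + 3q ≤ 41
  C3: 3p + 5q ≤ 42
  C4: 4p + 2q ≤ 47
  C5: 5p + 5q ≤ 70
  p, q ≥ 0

Primal min cᵀx s.t. Ax ≤ b, x ≥ 0  →  Dual max −bᵀy s.t. Aᵀy ≥ −c, y ≥ 0.

Maximize: z = -33y1 - 41y2 - 42y3 - 47y4 - 70y5

Subject to:
  2y1 + 3y2 + 3y3 + 4y4 + 5y5 ≥ 9
  5y1 + 3y2 + 5y3 + 2y4 + 5y5 ≥ 20
  y1, y2, y3, y4, y5 ≥ 0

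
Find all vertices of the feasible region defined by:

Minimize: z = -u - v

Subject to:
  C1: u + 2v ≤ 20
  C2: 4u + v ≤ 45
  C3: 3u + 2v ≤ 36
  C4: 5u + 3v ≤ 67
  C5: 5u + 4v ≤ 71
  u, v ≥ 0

(0, 0), (11.25, 0), (10.8, 1.8), (8, 6), (0, 10)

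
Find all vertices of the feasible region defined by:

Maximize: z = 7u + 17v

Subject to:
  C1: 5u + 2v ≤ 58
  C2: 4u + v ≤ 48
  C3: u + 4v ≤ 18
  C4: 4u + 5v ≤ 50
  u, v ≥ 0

(0, 0), (11.6, 0), (11.18, 1.059), (10, 2), (0, 4.5)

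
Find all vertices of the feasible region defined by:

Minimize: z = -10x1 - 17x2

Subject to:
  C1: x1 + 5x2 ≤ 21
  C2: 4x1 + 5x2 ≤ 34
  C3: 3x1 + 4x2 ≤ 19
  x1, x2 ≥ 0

(0, 0), (6.333, 0), (1, 4), (0, 4.2)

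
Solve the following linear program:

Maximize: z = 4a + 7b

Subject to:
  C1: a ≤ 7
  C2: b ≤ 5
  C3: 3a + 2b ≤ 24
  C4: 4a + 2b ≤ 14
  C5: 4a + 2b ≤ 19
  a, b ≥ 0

Evaluate the objective at each vertex of the feasible region:
  z(0, 0) = 0
  z(3.5, 0) = 14
  z(1, 5) = 39  ←
  z(0, 5) = 35
The maximum is at a = 1, b = 5.

a = 1, b = 5, z = 39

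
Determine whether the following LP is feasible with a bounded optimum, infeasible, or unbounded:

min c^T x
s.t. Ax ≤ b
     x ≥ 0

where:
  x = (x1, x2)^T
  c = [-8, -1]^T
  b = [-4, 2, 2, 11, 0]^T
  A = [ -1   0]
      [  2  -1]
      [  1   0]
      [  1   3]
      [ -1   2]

Infeasible (no feasible solution exists)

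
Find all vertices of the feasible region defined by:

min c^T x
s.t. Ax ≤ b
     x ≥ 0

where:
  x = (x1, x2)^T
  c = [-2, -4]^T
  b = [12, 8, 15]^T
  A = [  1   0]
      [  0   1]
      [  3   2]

(0, 0), (5, 0), (0, 7.5)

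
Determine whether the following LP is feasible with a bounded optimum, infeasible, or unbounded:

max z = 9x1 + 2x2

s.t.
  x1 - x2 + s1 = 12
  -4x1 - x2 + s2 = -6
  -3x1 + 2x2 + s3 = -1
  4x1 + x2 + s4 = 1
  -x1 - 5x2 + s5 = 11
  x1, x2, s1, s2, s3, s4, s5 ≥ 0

Infeasible (no feasible solution exists)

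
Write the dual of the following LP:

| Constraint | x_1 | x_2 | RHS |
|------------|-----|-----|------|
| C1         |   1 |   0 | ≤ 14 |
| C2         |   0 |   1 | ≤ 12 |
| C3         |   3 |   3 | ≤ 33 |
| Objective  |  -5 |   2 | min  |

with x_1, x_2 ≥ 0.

Primal min cᵀx s.t. Ax ≤ b, x ≥ 0  →  Dual max −bᵀy s.t. Aᵀy ≥ −c, y ≥ 0.

Maximize: z = -14y1 - 12y2 - 33y3

Subject to:
  y1 + 3y3 ≥ 5
  y2 + 3y3 ≥ -2
  y1, y2, y3 ≥ 0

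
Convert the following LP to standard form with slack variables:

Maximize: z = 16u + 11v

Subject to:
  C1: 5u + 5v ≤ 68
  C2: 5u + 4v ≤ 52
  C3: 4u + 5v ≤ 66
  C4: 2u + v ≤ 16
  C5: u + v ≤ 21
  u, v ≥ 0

max z = 16u + 11v

s.t.
  5u + 5v + s1 = 68
  5u + 4v + s2 = 52
  4u + 5v + s3 = 66
  2u + v + s4 = 16
  u + v + s5 = 21
  u, v, s1, s2, s3, s4, s5 ≥ 0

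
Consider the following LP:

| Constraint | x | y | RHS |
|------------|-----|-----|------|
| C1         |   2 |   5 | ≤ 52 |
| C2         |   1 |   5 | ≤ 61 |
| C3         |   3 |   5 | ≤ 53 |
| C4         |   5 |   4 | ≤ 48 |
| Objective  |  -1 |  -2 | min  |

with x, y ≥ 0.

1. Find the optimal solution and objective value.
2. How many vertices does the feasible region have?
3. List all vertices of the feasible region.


1. x = 1, y = 10, z = -21
2. 5
3. (0, 0), (9.6, 0), (2.154, 9.308), (1, 10), (0, 10.4)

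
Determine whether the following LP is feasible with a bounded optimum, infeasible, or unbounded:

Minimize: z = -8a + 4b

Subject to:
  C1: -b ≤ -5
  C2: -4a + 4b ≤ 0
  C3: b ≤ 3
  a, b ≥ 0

Infeasible (no feasible solution exists)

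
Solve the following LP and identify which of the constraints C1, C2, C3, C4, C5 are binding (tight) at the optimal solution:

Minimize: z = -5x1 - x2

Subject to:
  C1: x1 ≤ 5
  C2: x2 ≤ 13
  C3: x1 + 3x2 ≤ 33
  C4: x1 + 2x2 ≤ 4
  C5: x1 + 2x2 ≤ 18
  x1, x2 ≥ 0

At x1 = 4, x2 = 0, compute slack b - a·x for each constraint:
  C1: 5 − 4 = 1  (slack)
  C2: 13 − 0 = 13  (slack)
  C3: 33 − 4 = 29  (slack)
  C4: 4 − 4 = 0  (binding)
  C5: 18 − 4 = 14  (slack)

Optimal: x1 = 4, x2 = 0
Binding: C4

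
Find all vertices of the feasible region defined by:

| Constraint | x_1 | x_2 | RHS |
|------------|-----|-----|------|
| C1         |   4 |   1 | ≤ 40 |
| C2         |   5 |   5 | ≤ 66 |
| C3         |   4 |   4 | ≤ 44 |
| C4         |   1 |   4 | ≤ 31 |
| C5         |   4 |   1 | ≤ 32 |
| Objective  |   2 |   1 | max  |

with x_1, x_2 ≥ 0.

(0, 0), (8, 0), (7, 4), (4.333, 6.667), (0, 7.75)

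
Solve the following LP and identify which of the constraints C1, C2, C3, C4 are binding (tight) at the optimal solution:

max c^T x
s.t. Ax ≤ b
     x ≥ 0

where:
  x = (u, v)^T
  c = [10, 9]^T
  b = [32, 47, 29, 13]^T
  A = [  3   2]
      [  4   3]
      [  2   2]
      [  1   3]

At u = 10, v = 1, compute slack b - a·x for each constraint:
  C1: 32 − 32 = 0  (binding)
  C2: 47 − 43 = 4  (slack)
  C3: 29 − 22 = 7  (slack)
  C4: 13 − 13 = 0  (binding)

Optimal: u = 10, v = 1
Binding: C1, C4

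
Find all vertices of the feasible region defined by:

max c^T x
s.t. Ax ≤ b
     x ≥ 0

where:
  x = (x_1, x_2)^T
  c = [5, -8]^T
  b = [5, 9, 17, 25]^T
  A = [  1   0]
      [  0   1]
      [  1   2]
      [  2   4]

(0, 0), (5, 0), (5, 3.75), (0, 6.25)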